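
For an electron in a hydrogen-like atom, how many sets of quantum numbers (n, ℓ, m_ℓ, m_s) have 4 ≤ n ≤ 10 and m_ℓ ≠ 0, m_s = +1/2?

322

Treat each shell separately and count matching orbitals:
n=4 → 12; n=5 → 20; n=6 → 30; n=7 → 42; n=8 → 56; n=9 → 72; n=10 → 90.
Orbitals: 12 + 20 + 30 + 42 + 56 + 72 + 90 = 322. With m_s fixed to +1/2 there is one state per orbital, so 322 states.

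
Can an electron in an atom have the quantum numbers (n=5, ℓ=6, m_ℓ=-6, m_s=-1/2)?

Not allowed

The orbital quantum number must satisfy 0 ≤ ℓ ≤ n−1. With n = 5 the allowed ℓ values are 0, 1, 2, 3, 4, so ℓ = 6 is out of range.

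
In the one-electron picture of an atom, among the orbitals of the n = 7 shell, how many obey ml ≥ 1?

21

For n = 7, l ranges over 0 … 6.
Per l-value: l=1 → 1; l=2 → 2; l=3 → 3; l=4 → 4; l=5 → 5; l=6 → 6.
Total orbitals: 1 + 2 + 3 + 4 + 5 + 6 = 21.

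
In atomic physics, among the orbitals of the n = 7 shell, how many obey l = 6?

Go through l = 0, …, 6 (the values permitted for n = 7).
Contributions: l=6 → 13.
Total orbitals: 13.

13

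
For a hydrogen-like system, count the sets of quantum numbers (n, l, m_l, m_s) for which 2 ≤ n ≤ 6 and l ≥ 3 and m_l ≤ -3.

Work shell by shell — for each n, count the (l, m_l) pairs that satisfy l ≥ 3 and m_l ≤ -3:
n=4 → 1; n=5 → 3; n=6 → 6.
Orbitals: 1 + 3 + 6 = 10. Including both spin states (m_s = ±1/2) gives 2 × 10 = 20 states.

20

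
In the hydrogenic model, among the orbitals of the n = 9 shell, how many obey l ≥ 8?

Go through l = 0, …, 8 (the values permitted for n = 9).
Contributions: l=8 → 17.
Total orbitals: 17.

17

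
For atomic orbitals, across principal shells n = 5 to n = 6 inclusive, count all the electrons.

122

Shell n has n² orbitals: 5²=25 + 6²=36 = 61 orbitals.
Two spin states per orbital: 2 × 61 = 122 electrons.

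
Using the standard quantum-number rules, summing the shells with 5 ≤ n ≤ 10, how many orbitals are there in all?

Shell n has n² orbitals: 5²=25 + 6²=36 + 7²=49 + 8²=64 + 9²=81 + 10²=100 = 355 orbitals.

355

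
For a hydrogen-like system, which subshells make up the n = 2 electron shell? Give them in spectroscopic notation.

2s, 2p

For n = 2, l runs from 0 to 1. In spectroscopic notation l = 0,1,2,… ↔ s,p,d,f,g,h,i, so the subshells are 2s, 2p.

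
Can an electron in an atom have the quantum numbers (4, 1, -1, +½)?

n = 4 is a positive integer. l = 1 satisfies 0 ≤ l ≤ n−1 = 3. m_l = -1 lies in the range −l … +l (here −1 … 1). m_s = +1/2 is one of ±1/2.
All four constraints are satisfied.

Allowed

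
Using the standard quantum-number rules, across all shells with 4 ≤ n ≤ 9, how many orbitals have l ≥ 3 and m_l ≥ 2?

Treat each shell separately and count matching orbitals:
n=4 → 2; n=5 → 5; n=6 → 9; n=7 → 14; n=8 → 20; n=9 → 27.
Total orbitals: 2 + 5 + 9 + 14 + 20 + 27 = 77.

77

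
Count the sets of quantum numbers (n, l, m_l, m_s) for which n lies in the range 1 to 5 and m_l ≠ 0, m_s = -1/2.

For each n in the range, tally the orbitals obeying m_l ≠ 0:
n=2 → 2; n=3 → 6; n=4 → 12; n=5 → 20.
Orbitals: 2 + 6 + 12 + 20 = 40. With m_s fixed to -1/2 there is one state per orbital, so 40 states.

40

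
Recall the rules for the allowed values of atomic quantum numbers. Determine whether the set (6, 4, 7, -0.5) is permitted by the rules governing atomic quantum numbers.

The magnetic quantum number must satisfy −ℓ ≤ m_ℓ ≤ ℓ. With ℓ = 4, m_ℓ can only be -4, -3, -2, -1, 0, 1, 2, 3, 4, so m_ℓ = 7 is forbidden.

Invalid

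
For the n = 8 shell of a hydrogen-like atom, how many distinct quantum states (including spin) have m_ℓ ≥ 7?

For n = 8, ℓ ranges over 0 … 7.
Contributions: ℓ=7 → 1.
Orbitals: 1. Each orbital carries two spin states, so 1 × 2 = 2 states.

2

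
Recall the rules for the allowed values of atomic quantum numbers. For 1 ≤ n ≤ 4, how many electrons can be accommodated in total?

Total orbitals = 1² + 2² + 3² + 4² = 30. Doubling for spin gives 60 electrons.

60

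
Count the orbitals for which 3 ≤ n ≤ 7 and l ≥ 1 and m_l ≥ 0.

Count contributing orbitals for each principal shell:
n=3 → 5; n=4 → 9; n=5 → 14; n=6 → 20; n=7 → 27.
Total orbitals: 5 + 9 + 14 + 20 + 27 = 75.

75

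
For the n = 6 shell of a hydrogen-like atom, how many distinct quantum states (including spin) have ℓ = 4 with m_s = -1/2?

With n = 6 the allowed ℓ are 0, 1, …, 5.
The (ℓ, m_ℓ) pairs meeting ℓ = 4 give: ℓ=4 → 9.
Orbitals: 9. With m_s fixed to a single value there is one state per orbital, giving 9 states.

9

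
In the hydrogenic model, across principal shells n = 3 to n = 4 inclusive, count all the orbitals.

25

Shell n has n² orbitals: 3²=9 + 4²=16 = 25 orbitals.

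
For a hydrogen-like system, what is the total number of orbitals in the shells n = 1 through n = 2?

5

Shell n has n² orbitals: 1²=1 + 2²=4 = 5 orbitals.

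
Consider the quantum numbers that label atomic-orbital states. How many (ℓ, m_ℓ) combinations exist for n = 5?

The n = 5 shell contains n² = 5² = 25 orbitals.

25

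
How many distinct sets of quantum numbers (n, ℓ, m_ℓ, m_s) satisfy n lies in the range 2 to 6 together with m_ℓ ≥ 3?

20

For each n in the range, tally the orbitals obeying m_ℓ ≥ 3:
n=4 → 1; n=5 → 3; n=6 → 6.
Orbitals: 1 + 3 + 6 = 10. Including both spin states (m_s = ±1/2) gives 2 × 10 = 20 states.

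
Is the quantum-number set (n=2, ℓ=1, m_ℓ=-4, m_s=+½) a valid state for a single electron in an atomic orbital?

No

The magnetic quantum number must satisfy −ℓ ≤ m_ℓ ≤ ℓ. With ℓ = 1, m_ℓ can only be -1, 0, 1, so m_ℓ = -4 is forbidden.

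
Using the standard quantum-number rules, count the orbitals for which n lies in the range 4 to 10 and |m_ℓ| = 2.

70

For each n in the range, tally the orbitals obeying |m_ℓ| = 2:
n=4 → 4; n=5 → 6; n=6 → 8; n=7 → 10; n=8 → 12; n=9 → 14; n=10 → 16.
Total orbitals: 4 + 6 + 8 + 10 + 12 + 14 + 16 = 70.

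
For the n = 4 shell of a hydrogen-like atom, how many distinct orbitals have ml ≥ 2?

Per l-value: l=2 → 1; l=3 → 2.
Total orbitals: 1 + 2 = 3.

3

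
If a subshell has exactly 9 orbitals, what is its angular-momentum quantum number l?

2l+1 = 9 gives l = 4.

l = 4 (g)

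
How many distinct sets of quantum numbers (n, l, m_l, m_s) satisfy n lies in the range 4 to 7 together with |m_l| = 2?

Work shell by shell — for each n, count the (l, m_l) pairs that satisfy |m_l| = 2:
n=4 → 4; n=5 → 6; n=6 → 8; n=7 → 10.
Orbitals: 4 + 6 + 8 + 10 = 28. Including both spin states (m_s = ±1/2) gives 2 × 28 = 56 states.

56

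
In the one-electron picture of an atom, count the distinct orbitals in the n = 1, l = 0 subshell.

A subshell has 2l+1 orbitals; with l = 0, that's 1.

1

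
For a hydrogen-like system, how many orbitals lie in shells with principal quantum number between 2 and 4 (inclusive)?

29

Shell n has n² orbitals: 2²=4 + 3²=9 + 4²=16 = 29 orbitals.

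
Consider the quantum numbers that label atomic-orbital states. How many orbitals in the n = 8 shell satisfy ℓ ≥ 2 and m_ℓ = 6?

The n = 8 shell has ℓ = 0 through 7; check each.
The (ℓ, m_ℓ) pairs meeting ℓ ≥ 2 and m_ℓ = 6 give: ℓ=6 → 1; ℓ=7 → 1.
Total orbitals: 1 + 1 = 2.

2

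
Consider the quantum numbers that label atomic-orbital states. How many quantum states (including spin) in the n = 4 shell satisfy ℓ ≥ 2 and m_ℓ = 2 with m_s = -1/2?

Go through ℓ = 0, …, 3 (the values permitted for n = 4).
The (ℓ, m_ℓ) pairs meeting ℓ ≥ 2 and m_ℓ = 2 give: ℓ=2 → 1; ℓ=3 → 1.
Orbitals: 1 + 1 = 2. With m_s fixed to a single value there is one state per orbital, giving 2 states.

2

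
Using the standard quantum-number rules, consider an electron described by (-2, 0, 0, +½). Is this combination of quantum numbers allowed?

Not allowed

The principal quantum number must be a positive integer (n ≥ 1), but here n = -2.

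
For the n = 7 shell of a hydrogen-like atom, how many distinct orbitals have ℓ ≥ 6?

13

The n = 7 shell has ℓ = 0 through 6; check each.
Per ℓ-value: ℓ=6 → 13.
Total orbitals: 13.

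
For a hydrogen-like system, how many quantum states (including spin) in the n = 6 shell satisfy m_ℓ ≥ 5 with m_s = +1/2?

Go through ℓ = 0, …, 5 (the values permitted for n = 6).
Per ℓ-value: ℓ=5 → 1.
Orbitals: 1. With m_s fixed to a single value there is one state per orbital, giving 1 state.

1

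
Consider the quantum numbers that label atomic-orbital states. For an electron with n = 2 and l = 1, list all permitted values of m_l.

-1, 0, 1

m_l takes every integer from −l to +l. With l = 1 that gives the 3 values -1, 0, 1.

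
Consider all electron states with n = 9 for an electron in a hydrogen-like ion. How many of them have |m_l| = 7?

8

The n = 9 shell has l = 0 through 8; check each.
The (l, m_l) pairs meeting |m_l| = 7 give: l=7 → 2; l=8 → 2.
Orbitals: 2 + 2 = 4. Each orbital carries two spin states, so 4 × 2 = 8 states.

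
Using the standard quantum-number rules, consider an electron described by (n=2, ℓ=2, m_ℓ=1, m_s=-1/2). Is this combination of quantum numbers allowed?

No

The orbital quantum number must satisfy 0 ≤ ℓ ≤ n−1. With n = 2 the allowed ℓ values are 0, 1, so ℓ = 2 is out of range.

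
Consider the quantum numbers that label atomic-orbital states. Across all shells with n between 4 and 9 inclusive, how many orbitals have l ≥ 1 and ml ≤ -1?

116

Work shell by shell — for each n, count the (l, ml) pairs that satisfy l ≥ 1 and ml ≤ -1:
n=4 → 6; n=5 → 10; n=6 → 15; n=7 → 21; n=8 → 28; n=9 → 36.
Total orbitals: 6 + 10 + 15 + 21 + 28 + 36 = 116.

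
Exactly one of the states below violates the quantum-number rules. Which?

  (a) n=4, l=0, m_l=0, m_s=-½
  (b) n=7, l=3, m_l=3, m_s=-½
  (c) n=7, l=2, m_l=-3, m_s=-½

(c)

(c) has |m_l| = 3 > l = 2, violating −l ≤ m_l ≤ l.
The remaining sets (a), (b) satisfy all four rules.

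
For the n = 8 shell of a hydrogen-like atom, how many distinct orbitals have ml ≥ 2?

21

With n = 8 the allowed l are 0, 1, …, 7.
Per l-value: l=2 → 1; l=3 → 2; l=4 → 3; l=5 → 4; l=6 → 5; l=7 → 6.
Total orbitals: 1 + 2 + 3 + 4 + 5 + 6 = 21.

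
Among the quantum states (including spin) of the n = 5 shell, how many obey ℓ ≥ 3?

32

With n = 5 the allowed ℓ are 0, 1, …, 4.
Contributions: ℓ=3 → 7; ℓ=4 → 9.
Orbitals: 7 + 9 = 16. Each orbital carries two spin states, so 16 × 2 = 32 states.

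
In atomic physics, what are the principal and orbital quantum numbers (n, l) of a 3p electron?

The leading integer gives n = 3; the letter 'p' means l = 1.

n = 3, l = 1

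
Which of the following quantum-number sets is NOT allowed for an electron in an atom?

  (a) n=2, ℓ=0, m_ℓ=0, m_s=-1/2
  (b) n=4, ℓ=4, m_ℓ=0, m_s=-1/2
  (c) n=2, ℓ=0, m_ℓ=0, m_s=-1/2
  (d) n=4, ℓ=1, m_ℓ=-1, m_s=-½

(b) has ℓ = 4 ≥ n = 4, violating 0 ≤ ℓ ≤ n−1.
The remaining sets (a), (c), (d) satisfy all four rules.

(b)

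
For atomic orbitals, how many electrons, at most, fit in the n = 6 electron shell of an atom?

72

A shell holds 2n² electrons: 2 × 6² = 2 × 36 = 72.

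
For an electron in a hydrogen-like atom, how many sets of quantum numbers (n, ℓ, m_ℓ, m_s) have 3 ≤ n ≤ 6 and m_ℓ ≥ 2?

40

Count contributing orbitals for each principal shell:
n=3 → 1; n=4 → 3; n=5 → 6; n=6 → 10.
Orbitals: 1 + 3 + 6 + 10 = 20. Including both spin states (m_s = ±1/2) gives 2 × 20 = 40 states.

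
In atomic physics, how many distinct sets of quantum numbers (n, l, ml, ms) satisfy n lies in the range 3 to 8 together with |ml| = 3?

Work shell by shell — for each n, count the (l, ml) pairs that satisfy |ml| = 3:
n=4 → 2; n=5 → 4; n=6 → 6; n=7 → 8; n=8 → 10.
Orbitals: 2 + 4 + 6 + 8 + 10 = 30. Including both spin states (ms = ±1/2) gives 2 × 30 = 60 states.

60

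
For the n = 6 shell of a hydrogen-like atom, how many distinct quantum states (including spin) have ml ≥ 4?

6

For n = 6, l ranges over 0 … 5.
Per l-value: l=4 → 1; l=5 → 2.
Orbitals: 1 + 2 = 3. Each orbital carries two spin states, so 3 × 2 = 6 states.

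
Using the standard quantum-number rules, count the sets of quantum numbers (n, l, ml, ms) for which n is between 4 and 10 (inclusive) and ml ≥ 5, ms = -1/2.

For each n in the range, tally the orbitals obeying ml ≥ 5:
n=6 → 1; n=7 → 3; n=8 → 6; n=9 → 10; n=10 → 15.
Orbitals: 1 + 3 + 6 + 10 + 15 = 35. With ms fixed to -1/2 there is one state per orbital, so 35 states.

35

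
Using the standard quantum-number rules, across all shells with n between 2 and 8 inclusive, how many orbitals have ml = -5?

6

Treat each shell separately and count matching orbitals:
n=6 → 1; n=7 → 2; n=8 → 3.
Total orbitals: 1 + 2 + 3 = 6.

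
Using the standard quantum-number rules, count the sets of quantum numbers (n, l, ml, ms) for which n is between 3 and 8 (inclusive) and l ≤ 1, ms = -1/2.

24

Go shell by shell, enumerating (l, ml) with l ≤ 1:
n=3 → 4; n=4 → 4; n=5 → 4; n=6 → 4; n=7 → 4; n=8 → 4.
Orbitals: 4 + 4 + 4 + 4 + 4 + 4 = 24. With ms fixed to -1/2 there is one state per orbital, so 24 states.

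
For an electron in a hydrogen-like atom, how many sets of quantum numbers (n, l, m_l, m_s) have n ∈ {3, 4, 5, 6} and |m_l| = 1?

Go shell by shell, enumerating (l, m_l) with |m_l| = 1:
n=3 → 4; n=4 → 6; n=5 → 8; n=6 → 10.
Orbitals: 4 + 6 + 8 + 10 = 28. Including both spin states (m_s = ±1/2) gives 2 × 28 = 56 states.

56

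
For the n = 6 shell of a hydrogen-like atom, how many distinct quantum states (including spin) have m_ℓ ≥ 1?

30

With n = 6 the allowed ℓ are 0, 1, …, 5.
Orbitals with m_ℓ ≥ 1, by ℓ: ℓ=1 → 1; ℓ=2 → 2; ℓ=3 → 3; ℓ=4 → 4; ℓ=5 → 5.
Orbitals: 1 + 2 + 3 + 4 + 5 = 15. Each orbital carries two spin states, so 15 × 2 = 30 states.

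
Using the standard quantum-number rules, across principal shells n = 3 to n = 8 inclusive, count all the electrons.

398

Shell n has n² orbitals: 3²=9 + 4²=16 + 5²=25 + 6²=36 + 7²=49 + 8²=64 = 199 orbitals.
Two spin states per orbital: 2 × 199 = 398 electrons.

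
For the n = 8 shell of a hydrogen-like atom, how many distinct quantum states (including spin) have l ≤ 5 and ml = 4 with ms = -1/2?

2

Go through l = 0, …, 7 (the values permitted for n = 8).
Orbitals with l ≤ 5 and ml = 4, by l: l=4 → 1; l=5 → 1.
Orbitals: 1 + 1 = 2. With ms fixed to a single value there is one state per orbital, giving 2 states.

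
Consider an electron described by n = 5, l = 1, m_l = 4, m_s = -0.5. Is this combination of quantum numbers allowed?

Not allowed

The magnetic quantum number must satisfy −l ≤ m_l ≤ l. With l = 1, m_l can only be -1, 0, 1, so m_l = 4 is forbidden.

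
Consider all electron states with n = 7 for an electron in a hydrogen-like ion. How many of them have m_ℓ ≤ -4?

The n = 7 shell has ℓ = 0 through 6; check each.
Per ℓ-value: ℓ=4 → 1; ℓ=5 → 2; ℓ=6 → 3.
Orbitals: 1 + 2 + 3 = 6. Each orbital carries two spin states, so 6 × 2 = 12 states.

12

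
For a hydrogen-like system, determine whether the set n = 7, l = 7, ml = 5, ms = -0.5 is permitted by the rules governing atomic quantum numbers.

Not allowed

The orbital quantum number must satisfy 0 ≤ l ≤ n−1. With n = 7 the allowed l values are 0, 1, 2, 3, 4, 5, 6, so l = 7 is out of range.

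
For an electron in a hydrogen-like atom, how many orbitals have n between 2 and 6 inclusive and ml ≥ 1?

35

Work shell by shell — for each n, count the (l, ml) pairs that satisfy ml ≥ 1:
n=2 → 1; n=3 → 3; n=4 → 6; n=5 → 10; n=6 → 15.
Total orbitals: 1 + 3 + 6 + 10 + 15 = 35.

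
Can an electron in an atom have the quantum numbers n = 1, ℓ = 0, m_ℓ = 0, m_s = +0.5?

n = 1 is a positive integer. ℓ = 0 satisfies 0 ≤ ℓ ≤ n−1 = 0. m_ℓ = 0 lies in the range −ℓ … +ℓ (here 0). m_s = +1/2 is one of ±1/2.
All four constraints are satisfied.

Valid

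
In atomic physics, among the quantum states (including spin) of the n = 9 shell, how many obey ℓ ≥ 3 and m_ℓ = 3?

12

The n = 9 shell has ℓ = 0 through 8; check each.
Contributions: ℓ=3 → 1; ℓ=4 → 1; ℓ=5 → 1; ℓ=6 → 1; ℓ=7 → 1; ℓ=8 → 1.
Orbitals: 1 + 1 + 1 + 1 + 1 + 1 = 6. Each orbital carries two spin states, so 6 × 2 = 12 states.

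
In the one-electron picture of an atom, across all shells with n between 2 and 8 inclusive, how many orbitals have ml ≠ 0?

Per-shell orbital counts meeting the constraint:
n=2 → 2; n=3 → 6; n=4 → 12; n=5 → 20; n=6 → 30; n=7 → 42; n=8 → 56.
Total orbitals: 2 + 6 + 12 + 20 + 30 + 42 + 56 = 168.

168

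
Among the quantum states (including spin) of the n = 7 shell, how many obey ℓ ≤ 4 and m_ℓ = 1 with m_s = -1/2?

Go through ℓ = 0, …, 6 (the values permitted for n = 7).
The (ℓ, m_ℓ) pairs meeting ℓ ≤ 4 and m_ℓ = 1 give: ℓ=1 → 1; ℓ=2 → 1; ℓ=3 → 1; ℓ=4 → 1.
Orbitals: 1 + 1 + 1 + 1 = 4. With m_s fixed to a single value there is one state per orbital, giving 4 states.

4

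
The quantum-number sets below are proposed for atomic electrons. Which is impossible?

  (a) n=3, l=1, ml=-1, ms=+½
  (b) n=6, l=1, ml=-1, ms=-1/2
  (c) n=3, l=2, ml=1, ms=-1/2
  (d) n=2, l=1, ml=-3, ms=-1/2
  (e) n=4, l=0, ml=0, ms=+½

(d)

(d) has |ml| = 3 > l = 1, violating −l ≤ ml ≤ l.
The remaining sets (a), (b), (c), (e) satisfy all four rules.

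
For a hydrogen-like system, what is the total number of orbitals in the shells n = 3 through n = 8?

199

Shell n has n² orbitals: 3²=9 + 4²=16 + 5²=25 + 6²=36 + 7²=49 + 8²=64 = 199 orbitals.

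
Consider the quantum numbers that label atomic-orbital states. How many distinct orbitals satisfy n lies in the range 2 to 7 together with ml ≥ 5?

Go shell by shell, enumerating (l, ml) with ml ≥ 5:
n=6 → 1; n=7 → 3.
Total orbitals: 1 + 3 = 4.

4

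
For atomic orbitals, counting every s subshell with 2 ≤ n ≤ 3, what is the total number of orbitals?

An s subshell (l = 0) exists for every n ≥ 1, so shells n = 2, 3 each contribute one — 2 subshells.
Since each s subshell has 2·0+1 = 1 orbital, the total is 2 × 1 = 2.

2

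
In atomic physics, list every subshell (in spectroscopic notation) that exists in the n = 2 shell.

2s, 2p

For n = 2, ℓ runs from 0 to 1. In spectroscopic notation ℓ = 0,1,2,… ↔ s,p,d,f,g,h,i, so the subshells are 2s, 2p.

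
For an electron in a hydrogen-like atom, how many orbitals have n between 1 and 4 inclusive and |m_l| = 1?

12

For each n in the range, tally the orbitals obeying |m_l| = 1:
n=2 → 2; n=3 → 4; n=4 → 6.
Total orbitals: 2 + 4 + 6 = 12.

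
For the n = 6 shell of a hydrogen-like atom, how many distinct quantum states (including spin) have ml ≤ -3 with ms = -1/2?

6

Orbitals with ml ≤ -3, by l: l=3 → 1; l=4 → 2; l=5 → 3.
Orbitals: 1 + 2 + 3 = 6. With ms fixed to a single value there is one state per orbital, giving 6 states.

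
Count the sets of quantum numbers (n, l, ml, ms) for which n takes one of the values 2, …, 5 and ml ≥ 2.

20

Treat each shell separately and count matching orbitals:
n=3 → 1; n=4 → 3; n=5 → 6.
Orbitals: 1 + 3 + 6 = 10. Including both spin states (ms = ±1/2) gives 2 × 10 = 20 states.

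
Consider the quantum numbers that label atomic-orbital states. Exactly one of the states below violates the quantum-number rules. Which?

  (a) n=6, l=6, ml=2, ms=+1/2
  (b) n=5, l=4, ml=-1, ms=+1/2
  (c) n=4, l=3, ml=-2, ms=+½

(a) has l = 6 ≥ n = 6, violating 0 ≤ l ≤ n−1.
The remaining sets (b), (c) satisfy all four rules.

(a)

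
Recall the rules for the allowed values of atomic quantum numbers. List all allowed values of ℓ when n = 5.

ℓ is an integer with 0 ≤ ℓ ≤ n−1, so for n = 5: ℓ = 0, 1, 2, 3, 4.

0, 1, 2, 3, 4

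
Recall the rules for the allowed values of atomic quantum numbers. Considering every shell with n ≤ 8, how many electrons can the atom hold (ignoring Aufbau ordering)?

408

Total orbitals = 1² + 2² + 3² + 4² + 5² + 6² + 7² + 8² = 204. Doubling for spin gives 408 electrons.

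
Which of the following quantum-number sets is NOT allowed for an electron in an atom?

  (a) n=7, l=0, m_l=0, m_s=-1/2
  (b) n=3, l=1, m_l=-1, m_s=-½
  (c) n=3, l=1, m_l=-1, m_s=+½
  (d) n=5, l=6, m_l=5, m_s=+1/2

(d)

(d) has l = 6 ≥ n = 5, violating 0 ≤ l ≤ n−1.
The remaining sets (a), (b), (c) satisfy all four rules.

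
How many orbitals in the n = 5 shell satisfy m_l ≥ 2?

For n = 5, l ranges over 0 … 4.
Contributions: l=2 → 1; l=3 → 2; l=4 → 3.
Total orbitals: 1 + 2 + 3 = 6.

6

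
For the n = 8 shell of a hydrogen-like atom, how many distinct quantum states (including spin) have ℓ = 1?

6

The (ℓ, m_ℓ) pairs meeting ℓ = 1 give: ℓ=1 → 3.
Orbitals: 3. Each orbital carries two spin states, so 3 × 2 = 6 states.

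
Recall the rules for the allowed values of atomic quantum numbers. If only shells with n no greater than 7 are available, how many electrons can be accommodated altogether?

Total orbitals = 1² + 2² + 3² + 4² + 5² + 6² + 7² = 140. Doubling for spin gives 280 electrons.

280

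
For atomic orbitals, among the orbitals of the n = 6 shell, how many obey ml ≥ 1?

Per l-value: l=1 → 1; l=2 → 2; l=3 → 3; l=4 → 4; l=5 → 5.
Total orbitals: 1 + 2 + 3 + 4 + 5 = 15.

15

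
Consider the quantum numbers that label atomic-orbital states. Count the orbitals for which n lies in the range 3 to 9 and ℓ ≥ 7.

Count contributing orbitals for each principal shell:
n=8 → 15; n=9 → 32.
Total orbitals: 15 + 32 = 47.

47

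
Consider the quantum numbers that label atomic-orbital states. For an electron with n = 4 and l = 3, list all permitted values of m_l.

m_l takes every integer from −l to +l. With l = 3 that gives the 7 values -3, -2, -1, 0, 1, 2, 3.

-3, -2, -1, 0, 1, 2, 3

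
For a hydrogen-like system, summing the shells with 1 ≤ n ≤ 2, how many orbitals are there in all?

Shell n has n² orbitals: 1²=1 + 2²=4 = 5 orbitals.

5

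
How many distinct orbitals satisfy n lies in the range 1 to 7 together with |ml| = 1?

Go shell by shell, enumerating (l, ml) with |ml| = 1:
n=2 → 2; n=3 → 4; n=4 → 6; n=5 → 8; n=6 → 10; n=7 → 12.
Total orbitals: 2 + 4 + 6 + 8 + 10 + 12 = 42.

42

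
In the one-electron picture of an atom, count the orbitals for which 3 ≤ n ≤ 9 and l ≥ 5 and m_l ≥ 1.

For each n in the range, tally the orbitals obeying l ≥ 5 and m_l ≥ 1:
n=6 → 5; n=7 → 11; n=8 → 18; n=9 → 26.
Total orbitals: 5 + 11 + 18 + 26 = 60.

60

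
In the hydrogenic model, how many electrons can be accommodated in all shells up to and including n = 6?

Total orbitals = 1² + 2² + 3² + 4² + 5² + 6² = 91. Doubling for spin gives 182 electrons.

182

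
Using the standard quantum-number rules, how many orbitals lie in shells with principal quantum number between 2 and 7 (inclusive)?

139

Shell n has n² orbitals: 2²=4 + 3²=9 + 4²=16 + 5²=25 + 6²=36 + 7²=49 = 139 orbitals.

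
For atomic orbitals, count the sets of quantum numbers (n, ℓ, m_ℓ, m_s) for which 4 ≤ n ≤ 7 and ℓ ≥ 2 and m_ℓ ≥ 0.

124

Count contributing orbitals for each principal shell:
n=4 → 7; n=5 → 12; n=6 → 18; n=7 → 25.
Orbitals: 7 + 12 + 18 + 25 = 62. Including both spin states (m_s = ±1/2) gives 2 × 62 = 124 states.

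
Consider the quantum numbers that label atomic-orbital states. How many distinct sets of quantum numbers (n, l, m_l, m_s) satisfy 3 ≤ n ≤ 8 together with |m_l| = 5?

24

Treat each shell separately and count matching orbitals:
n=6 → 2; n=7 → 4; n=8 → 6.
Orbitals: 2 + 4 + 6 = 12. Including both spin states (m_s = ±1/2) gives 2 × 12 = 24 states.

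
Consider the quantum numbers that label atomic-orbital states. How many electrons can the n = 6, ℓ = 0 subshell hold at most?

2

A subshell with ℓ = 0 has 2ℓ+1 = 1 orbital, each holding 2 electrons (spin ±1/2), so 1 × 2 = 2.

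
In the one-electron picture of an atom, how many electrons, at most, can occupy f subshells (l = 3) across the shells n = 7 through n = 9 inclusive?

42

An f subshell (l = 3) exists for every n ≥ 4, so shells n = 7, 8, 9 each contribute one — 3 subshells.
Since each f subshell holds 2(2·3+1) = 14 electrons, the total is 3 × 14 = 42.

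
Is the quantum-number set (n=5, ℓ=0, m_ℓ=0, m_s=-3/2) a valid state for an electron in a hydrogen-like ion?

The spin quantum number for an electron can only be m_s = +1/2 or −1/2; m_s = -3/2 is not one of those.

Invalid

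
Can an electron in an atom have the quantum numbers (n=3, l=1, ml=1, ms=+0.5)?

n = 3 is a positive integer. l = 1 satisfies 0 ≤ l ≤ n−1 = 2. ml = 1 lies in the range −l … +l (here −1 … 1). ms = +1/2 is one of ±1/2.
All four constraints are satisfied.

Valid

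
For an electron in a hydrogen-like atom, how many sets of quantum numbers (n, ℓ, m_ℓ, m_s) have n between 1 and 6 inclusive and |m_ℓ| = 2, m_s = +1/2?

20

Go shell by shell, enumerating (ℓ, m_ℓ) with |m_ℓ| = 2:
n=3 → 2; n=4 → 4; n=5 → 6; n=6 → 8.
Orbitals: 2 + 4 + 6 + 8 = 20. With m_s fixed to +1/2 there is one state per orbital, so 20 states.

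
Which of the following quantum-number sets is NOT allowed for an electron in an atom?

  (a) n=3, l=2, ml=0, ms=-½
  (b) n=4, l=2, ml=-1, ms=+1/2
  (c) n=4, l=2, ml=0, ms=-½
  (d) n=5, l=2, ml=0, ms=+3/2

(d) has ms = +3/2, but an electron's spin must be ±1/2.
The remaining sets (a), (b), (c) satisfy all four rules.

(d)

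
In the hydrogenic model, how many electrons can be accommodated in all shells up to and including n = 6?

182

Total orbitals = 1² + 2² + 3² + 4² + 5² + 6² = 91. Doubling for spin gives 182 electrons.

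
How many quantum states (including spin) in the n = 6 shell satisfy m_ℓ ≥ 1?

30

The n = 6 shell has ℓ = 0 through 5; check each.
Contributions: ℓ=1 → 1; ℓ=2 → 2; ℓ=3 → 3; ℓ=4 → 4; ℓ=5 → 5.
Orbitals: 1 + 2 + 3 + 4 + 5 = 15. Each orbital carries two spin states, so 15 × 2 = 30 states.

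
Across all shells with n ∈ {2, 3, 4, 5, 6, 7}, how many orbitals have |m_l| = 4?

Work shell by shell — for each n, count the (l, m_l) pairs that satisfy |m_l| = 4:
n=5 → 2; n=6 → 4; n=7 → 6.
Total orbitals: 2 + 4 + 6 = 12.

12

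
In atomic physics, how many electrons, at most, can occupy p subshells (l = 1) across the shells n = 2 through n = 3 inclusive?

A p subshell (l = 1) exists for every n ≥ 2, so shells n = 2, 3 each contribute one — 2 subshells.
Since each p subshell holds 2(2·1+1) = 6 electrons, the total is 2 × 6 = 12.

12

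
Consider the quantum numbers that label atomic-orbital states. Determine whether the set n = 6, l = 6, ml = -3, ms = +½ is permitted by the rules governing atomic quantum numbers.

Invalid

The orbital quantum number must satisfy 0 ≤ l ≤ n−1. With n = 6 the allowed l values are 0, 1, 2, 3, 4, 5, so l = 6 is out of range.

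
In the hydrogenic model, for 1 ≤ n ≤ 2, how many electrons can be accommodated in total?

10

Total orbitals = 1² + 2² = 5. Doubling for spin gives 10 electrons.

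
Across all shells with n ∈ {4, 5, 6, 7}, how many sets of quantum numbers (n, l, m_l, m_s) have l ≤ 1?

32

Per-shell orbital counts meeting the constraint:
n=4 → 4; n=5 → 4; n=6 → 4; n=7 → 4.
Orbitals: 4 + 4 + 4 + 4 = 16. Including both spin states (m_s = ±1/2) gives 2 × 16 = 32 states.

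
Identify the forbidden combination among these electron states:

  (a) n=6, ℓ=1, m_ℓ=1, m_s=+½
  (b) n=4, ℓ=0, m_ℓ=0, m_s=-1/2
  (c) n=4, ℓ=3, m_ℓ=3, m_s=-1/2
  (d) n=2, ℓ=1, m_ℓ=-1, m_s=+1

(d) has m_s = +1, but an electron's spin must be ±1/2.
The remaining sets (a), (b), (c) satisfy all four rules.

(d)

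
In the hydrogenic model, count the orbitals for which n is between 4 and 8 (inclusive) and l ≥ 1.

185

Work shell by shell — for each n, count the (l, m_l) pairs that satisfy l ≥ 1:
n=4 → 15; n=5 → 24; n=6 → 35; n=7 → 48; n=8 → 63.
Total orbitals: 15 + 24 + 35 + 48 + 63 = 185.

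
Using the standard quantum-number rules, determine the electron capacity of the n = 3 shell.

A shell holds 2n² electrons: 2 × 3² = 2 × 9 = 18.

18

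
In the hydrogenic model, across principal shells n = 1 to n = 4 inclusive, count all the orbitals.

30

Shell n has n² orbitals: 1²=1 + 2²=4 + 3²=9 + 4²=16 = 30 orbitals.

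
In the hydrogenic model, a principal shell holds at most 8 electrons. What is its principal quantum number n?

2n² = 8 ⇒ n² = 4 ⇒ n = 2.

n = 2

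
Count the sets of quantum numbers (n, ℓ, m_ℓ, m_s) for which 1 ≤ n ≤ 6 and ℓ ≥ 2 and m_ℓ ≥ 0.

For each n in the range, tally the orbitals obeying ℓ ≥ 2 and m_ℓ ≥ 0:
n=3 → 3; n=4 → 7; n=5 → 12; n=6 → 18.
Orbitals: 3 + 7 + 12 + 18 = 40. Including both spin states (m_s = ±1/2) gives 2 × 40 = 80 states.

80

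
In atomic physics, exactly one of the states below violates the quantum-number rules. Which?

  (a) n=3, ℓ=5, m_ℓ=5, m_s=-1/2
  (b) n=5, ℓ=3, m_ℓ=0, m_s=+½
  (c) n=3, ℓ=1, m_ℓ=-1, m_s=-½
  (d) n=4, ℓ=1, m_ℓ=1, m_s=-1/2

(a) has ℓ = 5 ≥ n = 3, violating 0 ≤ ℓ ≤ n−1.
The remaining sets (b), (c), (d) satisfy all four rules.

(a)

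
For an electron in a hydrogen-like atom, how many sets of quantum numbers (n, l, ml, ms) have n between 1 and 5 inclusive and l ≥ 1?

For each n in the range, tally the orbitals obeying l ≥ 1:
n=2 → 3; n=3 → 8; n=4 → 15; n=5 → 24.
Orbitals: 3 + 8 + 15 + 24 = 50. Including both spin states (ms = ±1/2) gives 2 × 50 = 100 states.

100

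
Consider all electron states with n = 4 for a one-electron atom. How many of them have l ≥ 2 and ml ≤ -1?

Go through l = 0, …, 3 (the values permitted for n = 4).
Orbitals with l ≥ 2 and ml ≤ -1, by l: l=2 → 2; l=3 → 3.
Orbitals: 2 + 3 = 5. Each orbital carries two spin states, so 5 × 2 = 10 states.

10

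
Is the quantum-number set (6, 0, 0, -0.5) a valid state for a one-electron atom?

Valid

n = 6 is a positive integer. l = 0 satisfies 0 ≤ l ≤ n−1 = 5. m_l = 0 lies in the range −l … +l (here 0). m_s = -1/2 is one of ±1/2.
All four constraints are satisfied.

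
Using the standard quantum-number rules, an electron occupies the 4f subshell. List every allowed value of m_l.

The 4f subshell has l = 3, and m_l takes every integer from −l to +l. With l = 3 that gives the 7 values -3, -2, -1, 0, 1, 2, 3.

-3, -2, -1, 0, 1, 2, 3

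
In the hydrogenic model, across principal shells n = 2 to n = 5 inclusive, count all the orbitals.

Shell n has n² orbitals: 2²=4 + 3²=9 + 4²=16 + 5²=25 = 54 orbitals.

54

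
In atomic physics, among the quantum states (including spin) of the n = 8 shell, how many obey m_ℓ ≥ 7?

2

For n = 8, ℓ ranges over 0 … 7.
Per ℓ-value: ℓ=7 → 1.
Orbitals: 1. Each orbital carries two spin states, so 1 × 2 = 2 states.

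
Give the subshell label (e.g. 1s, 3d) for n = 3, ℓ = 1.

ℓ = 1 corresponds to the letter 'p', so the subshell is 3p.

3p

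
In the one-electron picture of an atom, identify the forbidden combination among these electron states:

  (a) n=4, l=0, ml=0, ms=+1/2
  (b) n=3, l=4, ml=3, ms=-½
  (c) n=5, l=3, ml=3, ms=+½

(b)

(b) has l = 4 ≥ n = 3, violating 0 ≤ l ≤ n−1.
The remaining sets (a), (c) satisfy all four rules.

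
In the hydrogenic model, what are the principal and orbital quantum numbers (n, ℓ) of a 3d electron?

The leading integer gives n = 3; the letter 'd' means ℓ = 2.

n = 3, ℓ = 2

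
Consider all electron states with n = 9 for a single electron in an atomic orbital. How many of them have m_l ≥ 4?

30

Go through l = 0, …, 8 (the values permitted for n = 9).
Per l-value: l=4 → 1; l=5 → 2; l=6 → 3; l=7 → 4; l=8 → 5.
Orbitals: 1 + 2 + 3 + 4 + 5 = 15. Each orbital carries two spin states, so 15 × 2 = 30 states.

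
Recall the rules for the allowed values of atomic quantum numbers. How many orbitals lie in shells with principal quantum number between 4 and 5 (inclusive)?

41

Shell n has n² orbitals: 4²=16 + 5²=25 = 41 orbitals.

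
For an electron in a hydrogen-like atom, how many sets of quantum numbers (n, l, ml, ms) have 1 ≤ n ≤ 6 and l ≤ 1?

42

Treat each shell separately and count matching orbitals:
n=1 → 1; n=2 → 4; n=3 → 4; n=4 → 4; n=5 → 4; n=6 → 4.
Orbitals: 1 + 4 + 4 + 4 + 4 + 4 = 21. Including both spin states (ms = ±1/2) gives 2 × 21 = 42 states.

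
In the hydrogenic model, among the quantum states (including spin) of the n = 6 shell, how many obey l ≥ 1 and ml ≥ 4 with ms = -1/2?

With n = 6 the allowed l are 0, 1, …, 5.
The (l, ml) pairs meeting l ≥ 1 and ml ≥ 4 give: l=4 → 1; l=5 → 2.
Orbitals: 1 + 2 = 3. With ms fixed to a single value there is one state per orbital, giving 3 states.

3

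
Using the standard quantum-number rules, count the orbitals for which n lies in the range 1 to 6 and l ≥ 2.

70

Count contributing orbitals for each principal shell:
n=3 → 5; n=4 → 12; n=5 → 21; n=6 → 32.
Total orbitals: 5 + 12 + 21 + 32 = 70.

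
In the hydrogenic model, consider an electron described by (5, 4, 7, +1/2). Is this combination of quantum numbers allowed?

The magnetic quantum number must satisfy −ℓ ≤ m_ℓ ≤ ℓ. With ℓ = 4, m_ℓ can only be -4, -3, -2, -1, 0, 1, 2, 3, 4, so m_ℓ = 7 is forbidden.

Not allowed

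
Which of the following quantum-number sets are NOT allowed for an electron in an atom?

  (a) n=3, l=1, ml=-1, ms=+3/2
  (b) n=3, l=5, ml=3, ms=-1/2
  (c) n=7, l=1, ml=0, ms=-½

(a) has ms = +3/2, but an electron's spin must be ±1/2.
(b) has l = 5 ≥ n = 3, violating 0 ≤ l ≤ n−1.
The remaining set (c) satisfies all four rules.

(a) and (b)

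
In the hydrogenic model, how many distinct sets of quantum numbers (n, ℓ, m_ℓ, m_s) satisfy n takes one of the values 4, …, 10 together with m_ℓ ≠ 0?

644

Work shell by shell — for each n, count the (ℓ, m_ℓ) pairs that satisfy m_ℓ ≠ 0:
n=4 → 12; n=5 → 20; n=6 → 30; n=7 → 42; n=8 → 56; n=9 → 72; n=10 → 90.
Orbitals: 12 + 20 + 30 + 42 + 56 + 72 + 90 = 322. Including both spin states (m_s = ±1/2) gives 2 × 322 = 644 states.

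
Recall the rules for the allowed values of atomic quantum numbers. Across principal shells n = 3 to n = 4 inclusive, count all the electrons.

50

Shell n has n² orbitals: 3²=9 + 4²=16 = 25 orbitals.
Two spin states per orbital: 2 × 25 = 50 electrons.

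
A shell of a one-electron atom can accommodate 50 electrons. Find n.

2n² = 50 ⇒ n² = 25 ⇒ n = 5.

n = 5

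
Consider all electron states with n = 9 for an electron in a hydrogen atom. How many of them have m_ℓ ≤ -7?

For n = 9, ℓ ranges over 0 … 8.
Orbitals with m_ℓ ≤ -7, by ℓ: ℓ=7 → 1; ℓ=8 → 2.
Orbitals: 1 + 2 = 3. Each orbital carries two spin states, so 3 × 2 = 6 states.

6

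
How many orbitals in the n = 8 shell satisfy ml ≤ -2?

Go through l = 0, …, 7 (the values permitted for n = 8).
Orbitals with ml ≤ -2, by l: l=2 → 1; l=3 → 2; l=4 → 3; l=5 → 4; l=6 → 5; l=7 → 6.
Total orbitals: 1 + 2 + 3 + 4 + 5 + 6 = 21.

21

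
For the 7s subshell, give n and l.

n = 7, l = 0

The leading integer gives n = 7; the letter 's' means l = 0.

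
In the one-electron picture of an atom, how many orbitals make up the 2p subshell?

3

A subshell has 2ℓ+1 orbitals; with ℓ = 1, that's 3.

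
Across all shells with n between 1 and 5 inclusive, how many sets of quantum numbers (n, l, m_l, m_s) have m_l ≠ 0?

80

Count contributing orbitals for each principal shell:
n=2 → 2; n=3 → 6; n=4 → 12; n=5 → 20.
Orbitals: 2 + 6 + 12 + 20 = 40. Including both spin states (m_s = ±1/2) gives 2 × 40 = 80 states.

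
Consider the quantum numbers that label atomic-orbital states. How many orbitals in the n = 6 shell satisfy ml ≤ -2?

Go through l = 0, …, 5 (the values permitted for n = 6).
Orbitals with ml ≤ -2, by l: l=2 → 1; l=3 → 2; l=4 → 3; l=5 → 4.
Total orbitals: 1 + 2 + 3 + 4 = 10.

10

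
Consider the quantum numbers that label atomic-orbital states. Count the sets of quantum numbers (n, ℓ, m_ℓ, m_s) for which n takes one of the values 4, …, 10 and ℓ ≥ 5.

410

Work shell by shell — for each n, count the (ℓ, m_ℓ) pairs that satisfy ℓ ≥ 5:
n=6 → 11; n=7 → 24; n=8 → 39; n=9 → 56; n=10 → 75.
Orbitals: 11 + 24 + 39 + 56 + 75 = 205. Including both spin states (m_s = ±1/2) gives 2 × 205 = 410 states.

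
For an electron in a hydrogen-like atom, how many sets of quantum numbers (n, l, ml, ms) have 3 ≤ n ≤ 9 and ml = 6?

12

Treat each shell separately and count matching orbitals:
n=7 → 1; n=8 → 2; n=9 → 3.
Orbitals: 1 + 2 + 3 = 6. Including both spin states (ms = ±1/2) gives 2 × 6 = 12 states.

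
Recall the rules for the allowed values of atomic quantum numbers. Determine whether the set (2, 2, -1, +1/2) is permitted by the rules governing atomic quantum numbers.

The orbital quantum number must satisfy 0 ≤ l ≤ n−1. With n = 2 the allowed l values are 0, 1, so l = 2 is out of range.

Not allowed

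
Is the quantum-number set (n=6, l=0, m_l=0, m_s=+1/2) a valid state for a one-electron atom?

n = 6 is a positive integer. l = 0 satisfies 0 ≤ l ≤ n−1 = 5. m_l = 0 lies in the range −l … +l (here 0). m_s = +1/2 is one of ±1/2.
All four constraints are satisfied.

Yes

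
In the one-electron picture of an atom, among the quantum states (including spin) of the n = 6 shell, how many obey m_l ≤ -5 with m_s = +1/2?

1

For n = 6, l ranges over 0 … 5.
Contributions: l=5 → 1.
Orbitals: 1. With m_s fixed to a single value there is one state per orbital, giving 1 state.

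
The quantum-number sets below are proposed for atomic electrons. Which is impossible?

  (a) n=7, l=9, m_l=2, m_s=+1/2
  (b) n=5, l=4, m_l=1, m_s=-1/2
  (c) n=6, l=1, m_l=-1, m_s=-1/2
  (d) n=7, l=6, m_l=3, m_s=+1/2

(a) has l = 9 ≥ n = 7, violating 0 ≤ l ≤ n−1.
The remaining sets (b), (c), (d) satisfy all four rules.

(a)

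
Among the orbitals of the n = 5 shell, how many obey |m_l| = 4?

2

The n = 5 shell has l = 0 through 4; check each.
The (l, m_l) pairs meeting |m_l| = 4 give: l=4 → 2.
Total orbitals: 2.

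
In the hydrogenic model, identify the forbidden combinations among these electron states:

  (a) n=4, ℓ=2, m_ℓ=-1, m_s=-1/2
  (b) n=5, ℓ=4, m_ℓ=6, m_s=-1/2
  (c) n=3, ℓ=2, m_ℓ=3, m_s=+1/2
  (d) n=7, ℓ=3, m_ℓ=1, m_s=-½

(b) has |m_ℓ| = 6 > ℓ = 4, violating −ℓ ≤ m_ℓ ≤ ℓ.
(c) has |m_ℓ| = 3 > ℓ = 2, violating −ℓ ≤ m_ℓ ≤ ℓ.
The remaining sets (a), (d) satisfy all four rules.

(b) and (c)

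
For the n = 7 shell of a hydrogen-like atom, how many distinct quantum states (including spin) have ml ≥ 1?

The n = 7 shell has l = 0 through 6; check each.
The (l, ml) pairs meeting ml ≥ 1 give: l=1 → 1; l=2 → 2; l=3 → 3; l=4 → 4; l=5 → 5; l=6 → 6.
Orbitals: 1 + 2 + 3 + 4 + 5 + 6 = 21. Each orbital carries two spin states, so 21 × 2 = 42 states.

42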